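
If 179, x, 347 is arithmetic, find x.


AM = (179 + 347)/2 = 526/2 = 263

AM = 263


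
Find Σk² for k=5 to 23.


Σₖ₌5^23 k² = Σₖ₌₁^23 k² − Σₖ₌₁^4 k²
= 23·24·47/6 − 4·5·9/6
= 4324 − 30 = 4294

Σk² = 4294


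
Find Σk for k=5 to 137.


Σₖ₌5^137 k = Σₖ₌₁^137 k − Σₖ₌₁^4 k
= 137·138/2 − 4·5/2
= 9453 − 10 = 9443

Σk = 9443


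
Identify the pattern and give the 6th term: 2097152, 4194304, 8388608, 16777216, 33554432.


Pattern: powers of 2: 2ⁿ
Terms: 2097152, 4194304, 8388608, 16777216, 33554432
Next term = 67108864

Next term = 67108864


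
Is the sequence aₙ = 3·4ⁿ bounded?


aₙ = 3·4ⁿ → as n→∞, aₙ→∞ (since base 4 > 1)
No finite upper bound exists
The sequence is UNBOUNDED

Unbounded (aₙ → ∞ as n → ∞)


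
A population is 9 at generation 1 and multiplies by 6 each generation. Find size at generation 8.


aₙ = a₁·r^(n-1)
= 9×6^7
= 9×279936
= 2519424

a_8 = 2519424


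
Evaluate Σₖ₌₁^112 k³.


n(n+1)/2 = 112×113/2 = 6328
Σk³ = 6328² = 40043584

Σk³ = 40043584


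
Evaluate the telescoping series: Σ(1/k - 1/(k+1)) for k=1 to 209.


Telescoping: adjacent terms cancel.
= 1/1 - 1/210
= 1 - 1/210 = 209/210

Sum = 209/210


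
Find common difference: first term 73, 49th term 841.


d = (aₙ - a₁)/(n-1)
= (841 - 73)/(49-1)
= 768/48 = 16

d = 16


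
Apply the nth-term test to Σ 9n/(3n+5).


lim(n→∞) 9n/(3n+5) = 9/3 = 3  (divide numerator and denominator by n)
lim aₙ = 3 ≠ 0 → series DIVERGES

Diverges (lim aₙ = 3 ≠ 0)


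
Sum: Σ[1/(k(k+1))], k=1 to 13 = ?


1/(k(k+1)) = 1/k - 1/(k+1) (partial fractions)
Telescoping: Σ = 1 - 1/14 = 13/14

Sum = 13/14


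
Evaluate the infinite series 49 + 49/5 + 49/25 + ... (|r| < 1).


S∞ = a₁/(1-r) = 49/(1 - 1/5)
= 49/(4/5)
= 245/4

S∞ = 245/4


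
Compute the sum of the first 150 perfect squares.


n = 150
n(n+1)(2n+1)/6 = 150×151×301/6
= 6817650/6 = 1136275

Σk² = 1136275


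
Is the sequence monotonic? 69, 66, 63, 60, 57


Differences: -3, -3, -3, -3
All differences < 0 → strictly DECREASING

Monotonically decreasing


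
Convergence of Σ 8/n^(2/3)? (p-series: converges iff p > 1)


p-series test: Σ c/n^p converges if p > 1, diverges if p ≤ 1 (constant c > 0 doesn't affect convergence).
p = 2/3
2/3 ≤ 1 → DIVERGES

Diverges (p = 2/3 ≤ 1)


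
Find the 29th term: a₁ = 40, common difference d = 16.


aₙ = a₁ + (n-1)d
= 40 + (29-1)×16
= 40 + 448
= 488

a_29 = 488


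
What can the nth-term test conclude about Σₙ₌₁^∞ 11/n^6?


lim(n→∞) 11/n^6 = 0
lim aₙ = 0 → nth-term test is INCONCLUSIVE
(Need other tests; this is actually a convergent p-series with p=6 > 1)

Inconclusive (lim aₙ = 0; need another test)


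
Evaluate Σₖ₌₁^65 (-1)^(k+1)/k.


S = 1 - 1/2 + 1/3 - 1/4 + 1/5 - 1/6 + 1/7 - 1/8 ± ...
= 0.7008
(Full series converges to +ln(2) ≈ +0.6931)

S_65 = 0.7008


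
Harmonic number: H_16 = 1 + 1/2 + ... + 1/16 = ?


H_16 = 1/1 + 1/2 + 1/3 + ... + 1/16
= 2436559/720720
≈ 3.3807

H_16 = 2436559/720720 ≈ 3.3807


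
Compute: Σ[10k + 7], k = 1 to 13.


Σ(10k+7) = 10·Σk + 7·n
= 10·91 + 7·13
= 910 + 91 = 1001

Σ = 1001


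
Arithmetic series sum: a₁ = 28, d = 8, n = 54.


aₙ = 28 + (54-1)×8 = 452
Sₙ = n(a₁+aₙ)/2 = 54×(28+452)/2
= 54×480/2 = 12960

S_54 = 12960


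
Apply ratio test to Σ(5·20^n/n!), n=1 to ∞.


aₙ = 5·20^n/n!
a_{n+1}/aₙ = 20^(n+1)/(n+1)! × n!/20^n  (constant 5 cancels)
= 20/(n+1)
L = lim(n→∞) 20/(n+1) = 0
L < 1 → series CONVERGES

Converges (ratio test: L = 0 < 1)


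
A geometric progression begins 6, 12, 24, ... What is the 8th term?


aₙ = a₁·r^(n-1)
= 6×2^7
= 6×128
= 768

a_8 = 768


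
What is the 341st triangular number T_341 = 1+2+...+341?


n(n+1)/2 = 341×342/2 = 116622/2 = 58311

Σk = 58311


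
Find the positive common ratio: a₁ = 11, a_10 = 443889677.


r^(n-1) = aₙ/a₁
r^9 = 443889677/11 = 40353607
r = 40353607^(1/9)
= 7

r = 7


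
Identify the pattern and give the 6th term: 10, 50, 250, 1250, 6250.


Pattern: geometric (r=5)
Terms: 10, 50, 250, 1250, 6250
Next term = 31250

Next term = 31250


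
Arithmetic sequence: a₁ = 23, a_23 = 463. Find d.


d = (aₙ - a₁)/(n-1)
= (463 - 23)/(23-1)
= 440/22 = 20

d = 20


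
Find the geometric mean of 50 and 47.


GM = √(50×47) = √2350 = 48.4768

GM = 48.4768


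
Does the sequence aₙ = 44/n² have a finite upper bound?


a₁ = 44, a₂ = 44/4, a₃ = 44/9, ...
0 < aₙ ≤ 44 for all n ≥ 1
The sequence IS bounded

Bounded (0 < aₙ ≤ 44)


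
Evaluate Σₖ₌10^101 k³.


Σₖ₌10^101 k³ = [101·102/2]² − [9·10/2]²
= 26532801 − 2025 = 26530776

Σk³ = 26530776


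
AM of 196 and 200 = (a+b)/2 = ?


AM = (196 + 200)/2 = 396/2 = 198

AM = 198


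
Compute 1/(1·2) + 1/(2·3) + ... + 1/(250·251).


1/(k(k+1)) = 1/k - 1/(k+1) (partial fractions)
Telescoping: Σ = 1 - 1/251 = 250/251

Sum = 250/251


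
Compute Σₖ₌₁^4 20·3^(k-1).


Sₙ = 20×(3^4 - 1)/(3 - 1)
= 20×(81 - 1)/2
= 20×80/2
= 800

S_4 = 800


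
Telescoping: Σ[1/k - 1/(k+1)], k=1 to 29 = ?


Telescoping: adjacent terms cancel.
= 1/1 - 1/30
= 1 - 1/30 = 29/30

Sum = 29/30


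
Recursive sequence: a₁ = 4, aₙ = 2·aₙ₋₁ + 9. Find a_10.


Computing step by step:
a_1 = 4
a_2 = 17
a_3 = 43
a_4 = 95
a_5 = 199
a_6 = 407
a_7 = 823
a_8 = 1655
a_9 = 3319
a_10 = 6647


a_10 = 6647


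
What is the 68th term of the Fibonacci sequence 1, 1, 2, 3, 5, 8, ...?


Fibonacci sequence: 1, 1, 2, 3, 5, 8, 13, 21, 34, 55, 89, ...
F(68) = 72723460248141

F(68) = 72723460248141


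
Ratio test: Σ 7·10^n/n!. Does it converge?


aₙ = 7·10^n/n!
a_{n+1}/aₙ = 10^(n+1)/(n+1)! × n!/10^n  (constant 7 cancels)
= 10/(n+1)
L = lim(n→∞) 10/(n+1) = 0
L < 1 → series CONVERGES

Converges (ratio test: L = 0 < 1)


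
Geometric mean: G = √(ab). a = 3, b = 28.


GM = √(3×28) = √84 = 9.1652

GM = 9.1652


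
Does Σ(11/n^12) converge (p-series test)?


p-series test: Σ c/n^p converges if p > 1, diverges if p ≤ 1 (constant c > 0 doesn't affect convergence).
p = 12
12 > 1 → CONVERGES

Converges (p = 12 > 1)


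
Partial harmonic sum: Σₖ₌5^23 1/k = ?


Σₖ₌5^23 1/k = 1/5 + 1/6 + 1/7 + ... + 1/23
= 589307197/356948592
≈ 1.651

Sum = 589307197/356948592 ≈ 1.651


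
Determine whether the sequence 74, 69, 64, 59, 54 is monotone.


Differences: -5, -5, -5, -5
All differences < 0 → strictly DECREASING

Monotonically decreasing


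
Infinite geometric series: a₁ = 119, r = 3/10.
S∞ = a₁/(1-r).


S∞ = a₁/(1-r) = 119/(1 - 3/10)
= 119/(7/10)
= 170

S∞ = 170


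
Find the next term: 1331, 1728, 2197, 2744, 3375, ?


Pattern: perfect cubes: n³
Terms: 1331, 1728, 2197, 2744, 3375
Next term = 4096

Next term = 4096


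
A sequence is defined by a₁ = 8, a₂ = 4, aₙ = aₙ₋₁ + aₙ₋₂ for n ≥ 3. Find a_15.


Computing iteratively: 8, 4, 12, 16, 28, 44, 72, 116, 188, 304, 492, 796, ...
a_15 = 3372

a_15 = 3372


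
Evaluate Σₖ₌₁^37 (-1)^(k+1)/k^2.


S = 1 - 1/4 + 1/9 - 1/16 + 1/25 - 1/36 + 1/49 - 1/64 ± ...
= 0.8228
(Full series converges to +π²/12 ≈ +0.8225)

S_37 = 0.8228


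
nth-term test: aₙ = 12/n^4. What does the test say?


lim(n→∞) 12/n^4 = 0
lim aₙ = 0 → nth-term test is INCONCLUSIVE
(Need other tests; this is actually a convergent p-series with p=4 > 1)

Inconclusive (lim aₙ = 0; need another test)


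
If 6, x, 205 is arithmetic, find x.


AM = (6 + 205)/2 = 211/2 = 105.5

AM = 105.5


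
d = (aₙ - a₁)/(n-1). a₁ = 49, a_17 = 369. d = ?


d = (aₙ - a₁)/(n-1)
= (369 - 49)/(17-1)
= 320/16 = 20

d = 20


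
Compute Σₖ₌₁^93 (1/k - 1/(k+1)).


Telescoping: adjacent terms cancel.
= 1/1 - 1/94
= 1 - 1/94 = 93/94

Sum = 93/94


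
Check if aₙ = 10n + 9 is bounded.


aₙ = 10n + 9 → as n→∞, aₙ→∞
No finite upper bound exists
The sequence is UNBOUNDED

Unbounded (aₙ → ∞ as n → ∞)


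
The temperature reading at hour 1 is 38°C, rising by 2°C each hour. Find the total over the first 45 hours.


aₙ = 38 + (45-1)×2 = 126
Sₙ = n(a₁+aₙ)/2 = 45×(38+126)/2
= 45×164/2 = 3690

S_45 = 3690


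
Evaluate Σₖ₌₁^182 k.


n(n+1)/2 = 182×183/2 = 33306/2 = 16653

Σk = 16653


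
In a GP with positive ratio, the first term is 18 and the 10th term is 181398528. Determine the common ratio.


r^(n-1) = aₙ/a₁
r^9 = 181398528/18 = 10077696
r = 10077696^(1/9)
= 6

r = 6


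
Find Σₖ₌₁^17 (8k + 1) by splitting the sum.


Σ(8k+1) = 8·Σk + 1·n
= 8·153 + 1·17
= 1224 + 17 = 1241

Σ = 1241


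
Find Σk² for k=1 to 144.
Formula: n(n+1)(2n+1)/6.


n = 144
n(n+1)(2n+1)/6 = 144×145×289/6
= 6034320/6 = 1005720

Σk² = 1005720


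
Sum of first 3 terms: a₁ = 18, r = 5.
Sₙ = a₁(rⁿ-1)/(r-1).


Sₙ = 18×(5^3 - 1)/(5 - 1)
= 18×(125 - 1)/4
= 18×124/4
= 558

S_3 = 558


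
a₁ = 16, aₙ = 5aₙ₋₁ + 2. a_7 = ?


Computing step by step:
a_1 = 16
a_2 = 82
a_3 = 412
a_4 = 2062
a_5 = 10312
a_6 = 51562
a_7 = 257812


a_7 = 257812


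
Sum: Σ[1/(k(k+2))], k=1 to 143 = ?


1/(k(k+2)) = (1/2)·(1/k - 1/(k+2)) (partial fractions)
Telescoping: Σ = (1/2)·(1 + 1/2 - 1/144 - 1/145) = 31031/41760

Sum = 31031/41760


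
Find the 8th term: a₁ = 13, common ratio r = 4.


aₙ = a₁·r^(n-1)
= 13×4^7
= 13×16384
= 212992

a_8 = 212992


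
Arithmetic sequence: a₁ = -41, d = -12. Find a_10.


aₙ = a₁ + (n-1)d
= -41 + (10-1)×-12
= -41 - 108
= -149

a_10 = -149


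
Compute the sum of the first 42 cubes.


n(n+1)/2 = 42×43/2 = 903
Σk³ = 903² = 815409

Σk³ = 815409


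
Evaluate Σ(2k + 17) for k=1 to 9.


Σ(2k+17) = 2·Σk + 17·n
= 2·45 + 17·9
= 90 + 153 = 243

Σ = 243


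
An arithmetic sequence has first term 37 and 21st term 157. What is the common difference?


d = (aₙ - a₁)/(n-1)
= (157 - 37)/(21-1)
= 120/20 = 6

d = 6


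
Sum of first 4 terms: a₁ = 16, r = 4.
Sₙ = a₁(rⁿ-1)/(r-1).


Sₙ = 16×(4^4 - 1)/(4 - 1)
= 16×(256 - 1)/3
= 16×255/3
= 1360

S_4 = 1360


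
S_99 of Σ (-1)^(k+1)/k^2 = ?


S = 1 - 1/4 + 1/9 - 1/16 + 1/25 - 1/36 + 1/49 - 1/64 ± ...
= 0.8225
(Full series converges to +π²/12 ≈ +0.8225)

S_99 = 0.8225


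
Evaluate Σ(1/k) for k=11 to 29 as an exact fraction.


Σₖ₌11^29 1/k = 1/11 + 1/12 + 1/13 + ... + 1/29
= 2405217121297/2329089562800
≈ 1.0327

Sum = 2405217121297/2329089562800 ≈ 1.0327


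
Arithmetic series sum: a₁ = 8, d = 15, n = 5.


aₙ = 8 + (5-1)×15 = 68
Sₙ = n(a₁+aₙ)/2 = 5×(8+68)/2
= 5×76/2 = 190

S_5 = 190


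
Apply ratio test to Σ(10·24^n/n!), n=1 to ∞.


aₙ = 10·24^n/n!
a_{n+1}/aₙ = 24^(n+1)/(n+1)! × n!/24^n  (constant 10 cancels)
= 24/(n+1)
L = lim(n→∞) 24/(n+1) = 0
L < 1 → series CONVERGES

Converges (ratio test: L = 0 < 1)


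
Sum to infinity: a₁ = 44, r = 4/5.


S∞ = a₁/(1-r) = 44/(1 - 4/5)
= 44/(1/5)
= 220

S∞ = 220


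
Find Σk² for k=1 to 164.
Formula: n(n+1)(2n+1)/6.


n = 164
n(n+1)(2n+1)/6 = 164×165×329/6
= 8902740/6 = 1483790

Σk² = 1483790


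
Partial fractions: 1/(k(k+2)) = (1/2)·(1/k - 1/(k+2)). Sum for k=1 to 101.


1/(k(k+2)) = (1/2)·(1/k - 1/(k+2)) (partial fractions)
Telescoping: Σ = (1/2)·(1 + 1/2 - 1/102 - 1/103) = 7777/10506

Sum = 7777/10506


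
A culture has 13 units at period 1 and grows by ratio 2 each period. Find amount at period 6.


aₙ = a₁·r^(n-1)
= 13×2^5
= 13×32
= 416

a_6 = 416


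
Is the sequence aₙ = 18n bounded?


aₙ = 18n → as n→∞, aₙ→∞
No finite upper bound exists
The sequence is UNBOUNDED

Unbounded (aₙ → ∞ as n → ∞)


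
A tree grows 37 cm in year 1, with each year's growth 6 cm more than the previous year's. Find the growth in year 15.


aₙ = a₁ + (n-1)d
= 37 + (15-1)×6
= 37 + 84
= 121

a_15 = 121


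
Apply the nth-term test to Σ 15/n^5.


lim(n→∞) 15/n^5 = 0
lim aₙ = 0 → nth-term test is INCONCLUSIVE
(Need other tests; this is actually a convergent p-series with p=5 > 1)

Inconclusive (lim aₙ = 0; need another test)


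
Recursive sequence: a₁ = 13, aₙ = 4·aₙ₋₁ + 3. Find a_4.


Computing step by step:
a_1 = 13
a_2 = 55
a_3 = 223
a_4 = 895


a_4 = 895


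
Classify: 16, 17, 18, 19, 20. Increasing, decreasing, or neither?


Differences: 1, 1, 1, 1
All differences > 0 → strictly INCREASING

Monotonically increasing


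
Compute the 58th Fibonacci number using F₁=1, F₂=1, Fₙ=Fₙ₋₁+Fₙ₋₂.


Fibonacci sequence: 1, 1, 2, 3, 5, 8, 13, 21, 34, 55, 89, ...
F(58) = 591286729879

F(58) = 591286729879


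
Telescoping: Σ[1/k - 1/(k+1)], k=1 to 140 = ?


Telescoping: adjacent terms cancel.
= 1/1 - 1/141
= 1 - 1/141 = 140/141

Sum = 140/141


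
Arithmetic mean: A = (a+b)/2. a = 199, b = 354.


AM = (199 + 354)/2 = 553/2 = 276.5

AM = 276.5


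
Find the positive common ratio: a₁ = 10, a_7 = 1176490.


r^(n-1) = aₙ/a₁
r^6 = 1176490/10 = 117649
r = 117649^(1/6)
= ±7; taking r > 0 gives r = 7

r = 7


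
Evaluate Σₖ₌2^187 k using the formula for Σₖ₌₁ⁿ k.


Σₖ₌2^187 k = Σₖ₌₁^187 k − Σₖ₌₁^1 k
= 187·188/2 − 1·2/2
= 17578 − 1 = 17577

Σk = 17577


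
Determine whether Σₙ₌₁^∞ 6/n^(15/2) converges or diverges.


p-series test: Σ c/n^p converges if p > 1, diverges if p ≤ 1 (constant c > 0 doesn't affect convergence).
p = 15/2
15/2 > 1 → CONVERGES

Converges (p = 15/2 > 1)


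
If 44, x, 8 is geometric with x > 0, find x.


GM = √(44×8) = √352 = 18.7617

GM = 18.7617


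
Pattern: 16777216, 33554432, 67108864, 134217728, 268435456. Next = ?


Pattern: powers of 2: 2ⁿ
Terms: 16777216, 33554432, 67108864, 134217728, 268435456
Next term = 536870912

Next term = 536870912


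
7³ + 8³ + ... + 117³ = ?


Σₖ₌7^117 k³ = [117·118/2]² − [6·7/2]²
= 47651409 − 441 = 47650968

Σk³ = 47650968


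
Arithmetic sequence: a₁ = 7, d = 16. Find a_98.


aₙ = a₁ + (n-1)d
= 7 + (98-1)×16
= 7 + 1552
= 1559

a_98 = 1559


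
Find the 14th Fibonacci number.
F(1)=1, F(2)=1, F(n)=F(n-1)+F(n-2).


Fibonacci sequence: 1, 1, 2, 3, 5, 8, 13, 21, 34, 55, 89, ...
F(14) = 377

F(14) = 377


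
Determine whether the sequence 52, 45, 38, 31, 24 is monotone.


Differences: -7, -7, -7, -7
All differences < 0 → strictly DECREASING

Monotonically decreasing


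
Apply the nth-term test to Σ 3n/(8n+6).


lim(n→∞) 3n/(8n+6) = 3/8 = 3/8  (divide numerator and denominator by n)
lim aₙ = 3/8 ≠ 0 → series DIVERGES

Diverges (lim aₙ = 3/8 ≠ 0)


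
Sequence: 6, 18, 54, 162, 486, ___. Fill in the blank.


Pattern: geometric (r=3)
Terms: 6, 18, 54, 162, 486
Next term = 1458

Next term = 1458


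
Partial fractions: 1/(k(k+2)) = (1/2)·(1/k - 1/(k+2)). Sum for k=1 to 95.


1/(k(k+2)) = (1/2)·(1/k - 1/(k+2)) (partial fractions)
Telescoping: Σ = (1/2)·(1 + 1/2 - 1/96 - 1/97) = 13775/18624

Sum = 13775/18624


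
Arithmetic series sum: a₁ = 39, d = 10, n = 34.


aₙ = 39 + (34-1)×10 = 369
Sₙ = n(a₁+aₙ)/2 = 34×(39+369)/2
= 34×408/2 = 6936

S_34 = 6936


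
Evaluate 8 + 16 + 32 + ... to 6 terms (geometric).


Sₙ = 8×(2^6 - 1)/(2 - 1)
= 8×(64 - 1)/1
= 8×63/1
= 504

S_6 = 504


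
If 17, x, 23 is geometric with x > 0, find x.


GM = √(17×23) = √391 = 19.7737

GM = 19.7737


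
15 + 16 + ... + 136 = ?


Σₖ₌15^136 k = Σₖ₌₁^136 k − Σₖ₌₁^14 k
= 136·137/2 − 14·15/2
= 9316 − 105 = 9211

Σk = 9211


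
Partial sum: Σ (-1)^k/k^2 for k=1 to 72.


S = -1 + 1/4 - 1/9 + 1/16 - 1/25 + 1/36 - 1/49 + 1/64 ± ...
= -0.8224
(Full series converges to -π²/12 ≈ -0.8225)

S_72 = -0.8224


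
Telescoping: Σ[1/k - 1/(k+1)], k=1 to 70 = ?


Telescoping: adjacent terms cancel.
= 1/1 - 1/71
= 1 - 1/71 = 70/71

Sum = 70/71


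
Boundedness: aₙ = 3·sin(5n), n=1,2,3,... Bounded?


For all n, -1 ≤ sin(5n) ≤ 1, so -3 ≤ 3·sin(5n) ≤ 3
Lower bound: -3, Upper bound: 3
The sequence IS bounded

Bounded (-3 ≤ aₙ ≤ 3)


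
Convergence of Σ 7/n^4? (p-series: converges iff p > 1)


p-series test: Σ c/n^p converges if p > 1, diverges if p ≤ 1 (constant c > 0 doesn't affect convergence).
p = 4
4 > 1 → CONVERGES

Converges (p = 4 > 1)


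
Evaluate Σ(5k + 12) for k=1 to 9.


Σ(5k+12) = 5·Σk + 12·n
= 5·45 + 12·9
= 225 + 108 = 333

Σ = 333


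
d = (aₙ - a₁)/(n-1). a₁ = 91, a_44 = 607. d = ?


d = (aₙ - a₁)/(n-1)
= (607 - 91)/(44-1)
= 516/43 = 12

d = 12


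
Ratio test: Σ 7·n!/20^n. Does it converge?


aₙ = 7·n!/20^n
a_{n+1}/aₙ = (n+1)!/20^(n+1) × 20^n/n!  (constant 7 cancels)
= (n+1)/20
L = lim(n→∞) (n+1)/20 = ∞
L > 1 → series DIVERGES

Diverges (ratio test: L = ∞ > 1)


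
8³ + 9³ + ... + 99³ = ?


Σₖ₌8^99 k³ = [99·100/2]² − [7·8/2]²
= 24502500 − 784 = 24501716

Σk³ = 24501716


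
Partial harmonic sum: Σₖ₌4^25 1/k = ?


Σₖ₌4^25 1/k = 1/4 + 1/5 + 1/6 + ... + 1/25
= 17692378667/8923714800
≈ 1.9826

Sum = 17692378667/8923714800 ≈ 1.9826


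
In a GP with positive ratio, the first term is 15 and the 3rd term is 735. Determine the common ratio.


r^(n-1) = aₙ/a₁
r^2 = 735/15 = 49
r = 49^(1/2)
= ±7; taking r > 0 gives r = 7

r = 7


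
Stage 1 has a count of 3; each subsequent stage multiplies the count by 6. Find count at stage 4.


aₙ = a₁·r^(n-1)
= 3×6^3
= 3×216
= 648

a_4 = 648


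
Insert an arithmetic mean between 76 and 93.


AM = (76 + 93)/2 = 169/2 = 84.5

AM = 84.5


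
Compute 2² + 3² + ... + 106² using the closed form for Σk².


Σₖ₌2^106 k² = Σₖ₌₁^106 k² − Σₖ₌₁^1 k²
= 106·107·213/6 − 1·2·3/6
= 402641 − 1 = 402640

Σk² = 402640


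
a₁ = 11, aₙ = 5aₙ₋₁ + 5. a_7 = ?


Computing step by step:
a_1 = 11
a_2 = 60
a_3 = 305
a_4 = 1530
a_5 = 7655
a_6 = 38280
a_7 = 191405


a_7 = 191405


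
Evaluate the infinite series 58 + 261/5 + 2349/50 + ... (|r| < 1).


S∞ = a₁/(1-r) = 58/(1 - 9/10)
= 58/(1/10)
= 580

S∞ = 580


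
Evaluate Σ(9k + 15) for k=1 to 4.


Σ(9k+15) = 9·Σk + 15·n
= 9·10 + 15·4
= 90 + 60 = 150

Σ = 150


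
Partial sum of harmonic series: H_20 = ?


H_20 = 1/1 + 1/2 + 1/3 + ... + 1/20
= 55835135/15519504
≈ 3.5977

H_20 = 55835135/15519504 ≈ 3.5977


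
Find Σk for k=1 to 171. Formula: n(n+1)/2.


n(n+1)/2 = 171×172/2 = 29412/2 = 14706

Σk = 14706


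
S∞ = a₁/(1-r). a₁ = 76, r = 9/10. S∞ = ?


S∞ = a₁/(1-r) = 76/(1 - 9/10)
= 76/(1/10)
= 760

S∞ = 760


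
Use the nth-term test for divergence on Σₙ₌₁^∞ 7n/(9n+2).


lim(n→∞) 7n/(9n+2) = 7/9 = 7/9  (divide numerator and denominator by n)
lim aₙ = 7/9 ≠ 0 → series DIVERGES

Diverges (lim aₙ = 7/9 ≠ 0)


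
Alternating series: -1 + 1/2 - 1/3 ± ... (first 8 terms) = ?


S = -1 + 1/2 - 1/3 + 1/4 - 1/5 + 1/6 - 1/7 + 1/8
= -0.6345
(Full series converges to -ln(2) ≈ -0.6931)

S_8 = -0.6345


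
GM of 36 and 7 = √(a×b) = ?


GM = √(36×7) = √252 = 15.8745

GM = 15.8745


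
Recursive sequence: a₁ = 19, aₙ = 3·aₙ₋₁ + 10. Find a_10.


Computing step by step:
a_1 = 19
a_2 = 67
a_3 = 211
a_4 = 643
a_5 = 1939
a_6 = 5827
a_7 = 17491
a_8 = 52483
a_9 = 157459
a_10 = 472387


a_10 = 472387


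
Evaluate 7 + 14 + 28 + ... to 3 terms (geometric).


Sₙ = 7×(2^3 - 1)/(2 - 1)
= 7×(8 - 1)/1
= 7×7/1
= 49

S_3 = 49


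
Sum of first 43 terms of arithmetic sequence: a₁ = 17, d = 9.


aₙ = 17 + (43-1)×9 = 395
Sₙ = n(a₁+aₙ)/2 = 43×(17+395)/2
= 43×412/2 = 8858

S_43 = 8858


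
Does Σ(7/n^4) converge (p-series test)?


p-series test: Σ c/n^p converges if p > 1, diverges if p ≤ 1 (constant c > 0 doesn't affect convergence).
p = 4
4 > 1 → CONVERGES

Converges (p = 4 > 1)


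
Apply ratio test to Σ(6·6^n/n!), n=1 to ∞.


aₙ = 6·6^n/n!
a_{n+1}/aₙ = 6^(n+1)/(n+1)! × n!/6^n  (constant 6 cancels)
= 6/(n+1)
L = lim(n→∞) 6/(n+1) = 0
L < 1 → series CONVERGES

Converges (ratio test: L = 0 < 1)


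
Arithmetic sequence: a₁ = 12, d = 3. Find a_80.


aₙ = a₁ + (n-1)d
= 12 + (80-1)×3
= 12 + 237
= 249

a_80 = 249


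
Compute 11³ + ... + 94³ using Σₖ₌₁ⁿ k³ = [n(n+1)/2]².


Σₖ₌11^94 k³ = [94·95/2]² − [10·11/2]²
= 19936225 − 3025 = 19933200

Σk³ = 19933200


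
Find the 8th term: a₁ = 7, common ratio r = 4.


aₙ = a₁·r^(n-1)
= 7×4^7
= 7×16384
= 114688

a_8 = 114688


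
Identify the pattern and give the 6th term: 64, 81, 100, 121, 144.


Pattern: perfect squares: n²
Terms: 64, 81, 100, 121, 144
Next term = 169

Next term = 169


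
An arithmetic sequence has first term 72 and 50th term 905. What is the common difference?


d = (aₙ - a₁)/(n-1)
= (905 - 72)/(50-1)
= 833/49 = 17

d = 17


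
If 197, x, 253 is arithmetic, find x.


AM = (197 + 253)/2 = 450/2 = 225

AM = 225


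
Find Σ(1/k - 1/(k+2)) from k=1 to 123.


Telescoping with gap 2: two head and two tail terms survive.
= (1 + 1/2) - (1/124 + 1/125)
= 3/2 - 1/124 - 1/125 = 23001/15500

Sum = 23001/15500


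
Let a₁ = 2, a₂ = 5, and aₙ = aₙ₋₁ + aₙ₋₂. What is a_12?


Computing iteratively: 2, 5, 7, 12, 19, 31, 50, 81, 131, 212, 343, 555
a_12 = 555

a_12 = 555


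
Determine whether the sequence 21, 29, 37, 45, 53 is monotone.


Differences: 8, 8, 8, 8
All differences > 0 → strictly INCREASING

Monotonically increasing


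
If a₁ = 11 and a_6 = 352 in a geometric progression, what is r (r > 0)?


r^(n-1) = aₙ/a₁
r^5 = 352/11 = 32
r = 32^(1/5)
= 2

r = 2


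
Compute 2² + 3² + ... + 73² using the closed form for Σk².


Σₖ₌2^73 k² = Σₖ₌₁^73 k² − Σₖ₌₁^1 k²
= 73·74·147/6 − 1·2·3/6
= 132349 − 1 = 132348

Σk² = 132348


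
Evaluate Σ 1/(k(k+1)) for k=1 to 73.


1/(k(k+1)) = 1/k - 1/(k+1) (partial fractions)
Telescoping: Σ = 1 - 1/74 = 73/74

Sum = 73/74


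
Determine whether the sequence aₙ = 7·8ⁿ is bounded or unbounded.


aₙ = 7·8ⁿ → as n→∞, aₙ→∞ (since base 8 > 1)
No finite upper bound exists
The sequence is UNBOUNDED

Unbounded (aₙ → ∞ as n → ∞)


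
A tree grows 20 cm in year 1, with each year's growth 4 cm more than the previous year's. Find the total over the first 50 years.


aₙ = 20 + (50-1)×4 = 216
Sₙ = n(a₁+aₙ)/2 = 50×(20+216)/2
= 50×236/2 = 5900

S_50 = 5900


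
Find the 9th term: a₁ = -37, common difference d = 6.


aₙ = a₁ + (n-1)d
= -37 + (9-1)×6
= -37 + 48
= 11

a_9 = 11


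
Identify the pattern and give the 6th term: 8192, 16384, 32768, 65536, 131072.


Pattern: powers of 2: 2ⁿ
Terms: 8192, 16384, 32768, 65536, 131072
Next term = 262144

Next term = 262144


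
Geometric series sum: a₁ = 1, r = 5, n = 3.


Sₙ = 1×(5^3 - 1)/(5 - 1)
= 1×(125 - 1)/4
= 1×124/4
= 31

S_3 = 31


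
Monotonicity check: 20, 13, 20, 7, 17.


Differences: -7, 7, -13, 10
Difference at position 2 is +7 (> 0) but position 1 is -7 (< 0) — sequence both rises and falls
→ NOT monotonic

Not monotonic


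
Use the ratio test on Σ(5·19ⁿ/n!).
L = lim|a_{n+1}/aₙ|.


aₙ = 5·19^n/n!
a_{n+1}/aₙ = 19^(n+1)/(n+1)! × n!/19^n  (constant 5 cancels)
= 19/(n+1)
L = lim(n→∞) 19/(n+1) = 0
L < 1 → series CONVERGES

Converges (ratio test: L = 0 < 1)


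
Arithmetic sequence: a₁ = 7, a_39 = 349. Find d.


d = (aₙ - a₁)/(n-1)
= (349 - 7)/(39-1)
= 342/38 = 9

d = 9


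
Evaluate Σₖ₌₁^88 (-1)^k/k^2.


S = -1 + 1/4 - 1/9 + 1/16 - 1/25 + 1/36 - 1/49 + 1/64 ± ...
= -0.8224
(Full series converges to -π²/12 ≈ -0.8225)

S_88 = -0.8224


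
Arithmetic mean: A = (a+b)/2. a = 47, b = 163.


AM = (47 + 163)/2 = 210/2 = 105

AM = 105


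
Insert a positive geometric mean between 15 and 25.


GM = √(15×25) = √375 = 19.3649

GM = 19.3649


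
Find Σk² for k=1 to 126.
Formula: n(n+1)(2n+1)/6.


n = 126
n(n+1)(2n+1)/6 = 126×127×253/6
= 4048506/6 = 674751

Σk² = 674751


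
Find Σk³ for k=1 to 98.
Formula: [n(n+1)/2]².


n(n+1)/2 = 98×99/2 = 4851
Σk³ = 4851² = 23532201

Σk³ = 23532201


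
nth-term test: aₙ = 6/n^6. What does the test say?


lim(n→∞) 6/n^6 = 0
lim aₙ = 0 → nth-term test is INCONCLUSIVE
(Need other tests; this is actually a convergent p-series with p=6 > 1)

Inconclusive (lim aₙ = 0; need another test)


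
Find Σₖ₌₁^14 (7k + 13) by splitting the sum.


Σ(7k+13) = 7·Σk + 13·n
= 7·105 + 13·14
= 735 + 182 = 917

Σ = 917


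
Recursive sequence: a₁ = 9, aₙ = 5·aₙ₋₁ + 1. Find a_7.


Computing step by step:
a_1 = 9
a_2 = 46
a_3 = 231
a_4 = 1156
a_5 = 5781
a_6 = 28906
a_7 = 144531


a_7 = 144531


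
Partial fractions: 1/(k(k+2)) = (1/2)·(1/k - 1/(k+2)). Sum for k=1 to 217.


1/(k(k+2)) = (1/2)·(1/k - 1/(k+2)) (partial fractions)
Telescoping: Σ = (1/2)·(1 + 1/2 - 1/218 - 1/219) = 17794/23871

Sum = 17794/23871


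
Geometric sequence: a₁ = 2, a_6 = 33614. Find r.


r^(n-1) = aₙ/a₁
r^5 = 33614/2 = 16807
r = 16807^(1/5)
= 7

r = 7


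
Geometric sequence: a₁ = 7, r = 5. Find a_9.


aₙ = a₁·r^(n-1)
= 7×5^8
= 7×390625
= 2734375

a_9 = 2734375


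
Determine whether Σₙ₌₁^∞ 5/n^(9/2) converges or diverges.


p-series test: Σ c/n^p converges if p > 1, diverges if p ≤ 1 (constant c > 0 doesn't affect convergence).
p = 9/2
9/2 > 1 → CONVERGES

Converges (p = 9/2 > 1)


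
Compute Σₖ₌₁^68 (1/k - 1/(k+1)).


Telescoping: adjacent terms cancel.
= 1/1 - 1/69
= 1 - 1/69 = 68/69

Sum = 68/69


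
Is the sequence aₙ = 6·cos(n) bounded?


For all n, -1 ≤ cos(n) ≤ 1, so -6 ≤ 6·cos(n) ≤ 6
Lower bound: -6, Upper bound: 6
The sequence IS bounded

Bounded (-6 ≤ aₙ ≤ 6)


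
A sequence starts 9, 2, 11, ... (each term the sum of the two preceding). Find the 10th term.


Computing iteratively: 9, 2, 11, 13, 24, 37, 61, 98, 159, 257
a_10 = 257

a_10 = 257


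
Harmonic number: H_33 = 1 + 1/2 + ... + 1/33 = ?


H_33 = 1/1 + 1/2 + 1/3 + ... + 1/33
= 53676090078349/13127595717600
≈ 4.0888

H_33 = 53676090078349/13127595717600 ≈ 4.0888


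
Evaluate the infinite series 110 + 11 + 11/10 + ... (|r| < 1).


S∞ = a₁/(1-r) = 110/(1 - 1/10)
= 110/(9/10)
= 1100/9

S∞ = 1100/9


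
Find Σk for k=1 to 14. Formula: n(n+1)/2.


n(n+1)/2 = 14×15/2 = 210/2 = 105

Σk = 105


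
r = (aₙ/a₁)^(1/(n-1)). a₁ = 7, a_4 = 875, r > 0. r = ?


r^(n-1) = aₙ/a₁
r^3 = 875/7 = 125
r = 125^(1/3)
= 5

r = 5


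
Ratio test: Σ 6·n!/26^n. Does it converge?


aₙ = 6·n!/26^n
a_{n+1}/aₙ = (n+1)!/26^(n+1) × 26^n/n!  (constant 6 cancels)
= (n+1)/26
L = lim(n→∞) (n+1)/26 = ∞
L > 1 → series DIVERGES

Diverges (ratio test: L = ∞ > 1)


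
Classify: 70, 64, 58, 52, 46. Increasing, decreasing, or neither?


Differences: -6, -6, -6, -6
All differences < 0 → strictly DECREASING

Monotonically decreasing


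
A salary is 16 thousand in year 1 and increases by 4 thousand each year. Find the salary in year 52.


aₙ = a₁ + (n-1)d
= 16 + (52-1)×4
= 16 + 204
= 220

a_52 = 220


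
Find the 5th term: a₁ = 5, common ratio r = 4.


aₙ = a₁·r^(n-1)
= 5×4^4
= 5×256
= 1280

a_5 = 1280


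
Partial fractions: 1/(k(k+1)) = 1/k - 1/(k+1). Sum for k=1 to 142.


1/(k(k+1)) = 1/k - 1/(k+1) (partial fractions)
Telescoping: Σ = 1 - 1/143 = 142/143

Sum = 142/143


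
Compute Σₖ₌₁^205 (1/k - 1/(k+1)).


Telescoping: adjacent terms cancel.
= 1/1 - 1/206
= 1 - 1/206 = 205/206

Sum = 205/206


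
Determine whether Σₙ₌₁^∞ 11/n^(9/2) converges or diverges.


p-series test: Σ c/n^p converges if p > 1, diverges if p ≤ 1 (constant c > 0 doesn't affect convergence).
p = 9/2
9/2 > 1 → CONVERGES

Converges (p = 9/2 > 1)


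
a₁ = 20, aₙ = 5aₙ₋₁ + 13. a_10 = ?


Computing step by step:
a_1 = 20
a_2 = 113
a_3 = 578
a_4 = 2903
a_5 = 14528
a_6 = 72653
a_7 = 363278
a_8 = 1816403
a_9 = 9082028
a_10 = 45410153


a_10 = 45410153


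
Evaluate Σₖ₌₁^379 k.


n(n+1)/2 = 379×380/2 = 144020/2 = 72010

Σk = 72010


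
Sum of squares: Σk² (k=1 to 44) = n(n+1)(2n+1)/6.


n = 44
n(n+1)(2n+1)/6 = 44×45×89/6
= 176220/6 = 29370

Σk² = 29370


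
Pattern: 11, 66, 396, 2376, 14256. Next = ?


Pattern: geometric (r=6)
Terms: 11, 66, 396, 2376, 14256
Next term = 85536

Next term = 85536


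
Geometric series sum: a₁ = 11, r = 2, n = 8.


Sₙ = 11×(2^8 - 1)/(2 - 1)
= 11×(256 - 1)/1
= 11×255/1
= 2805

S_8 = 2805


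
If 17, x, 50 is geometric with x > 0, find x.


GM = √(17×50) = √850 = 29.1548

GM = 29.1548


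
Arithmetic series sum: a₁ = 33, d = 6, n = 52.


aₙ = 33 + (52-1)×6 = 339
Sₙ = n(a₁+aₙ)/2 = 52×(33+339)/2
= 52×372/2 = 9672

S_52 = 9672


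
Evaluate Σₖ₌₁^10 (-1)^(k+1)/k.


S = 1 - 1/2 + 1/3 - 1/4 + 1/5 - 1/6 + 1/7 - 1/8 ± ...
= 0.6456
(Full series converges to +ln(2) ≈ +0.6931)

S_10 = 0.6456


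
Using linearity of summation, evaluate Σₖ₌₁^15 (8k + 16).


Σ(8k+16) = 8·Σk + 16·n
= 8·120 + 16·15
= 960 + 240 = 1200

Σ = 1200


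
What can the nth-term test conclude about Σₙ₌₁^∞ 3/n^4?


lim(n→∞) 3/n^4 = 0
lim aₙ = 0 → nth-term test is INCONCLUSIVE
(Need other tests; this is actually a convergent p-series with p=4 > 1)

Inconclusive (lim aₙ = 0; need another test)


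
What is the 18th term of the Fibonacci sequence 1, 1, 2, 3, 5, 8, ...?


Fibonacci sequence: 1, 1, 2, 3, 5, 8, 13, 21, 34, 55, 89, ...
F(18) = 2584

F(18) = 2584


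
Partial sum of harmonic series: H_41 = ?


H_41 = 1/1 + 1/2 + 1/3 + ... + 1/41
= 85691034670497533/19914562703599200
≈ 4.3029

H_41 = 85691034670497533/19914562703599200 ≈ 4.3029


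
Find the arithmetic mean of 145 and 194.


AM = (145 + 194)/2 = 339/2 = 169.5

AM = 169.5


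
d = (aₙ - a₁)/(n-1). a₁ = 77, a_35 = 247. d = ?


d = (aₙ - a₁)/(n-1)
= (247 - 77)/(35-1)
= 170/34 = 5

d = 5


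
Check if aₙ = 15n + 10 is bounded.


aₙ = 15n + 10 → as n→∞, aₙ→∞
No finite upper bound exists
The sequence is UNBOUNDED

Unbounded (aₙ → ∞ as n → ∞)


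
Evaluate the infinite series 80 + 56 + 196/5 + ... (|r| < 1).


S∞ = a₁/(1-r) = 80/(1 - 7/10)
= 80/(3/10)
= 800/3

S∞ = 800/3


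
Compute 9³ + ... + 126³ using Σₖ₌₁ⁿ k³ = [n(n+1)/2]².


Σₖ₌9^126 k³ = [126·127/2]² − [8·9/2]²
= 64016001 − 1296 = 64014705

Σk³ = 64014705


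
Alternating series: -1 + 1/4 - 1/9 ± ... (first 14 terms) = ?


S = -1 + 1/4 - 1/9 + 1/16 - 1/25 + 1/36 - 1/49 + 1/64 ± ...
= -0.8201
(Full series converges to -π²/12 ≈ -0.8225)

S_14 = -0.8201


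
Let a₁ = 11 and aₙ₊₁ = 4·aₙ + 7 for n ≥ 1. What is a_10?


Computing step by step:
a_1 = 11
a_2 = 51
a_3 = 211
a_4 = 851
a_5 = 3411
a_6 = 13651
a_7 = 54611
a_8 = 218451
a_9 = 873811
a_10 = 3495251


a_10 = 3495251


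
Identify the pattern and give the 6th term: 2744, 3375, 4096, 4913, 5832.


Pattern: perfect cubes: n³
Terms: 2744, 3375, 4096, 4913, 5832
Next term = 6859

Next term = 6859


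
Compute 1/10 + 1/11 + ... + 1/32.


Σₖ₌10^32 1/k = 1/10 + 1/11 + 1/12 + ... + 1/32
= 177548058726419/144403552893600
≈ 1.2295

Sum = 177548058726419/144403552893600 ≈ 1.2295


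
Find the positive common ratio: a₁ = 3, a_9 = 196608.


r^(n-1) = aₙ/a₁
r^8 = 196608/3 = 65536
r = 65536^(1/8)
= ±4; taking r > 0 gives r = 4

r = 4


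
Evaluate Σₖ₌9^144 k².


Σₖ₌9^144 k² = Σₖ₌₁^144 k² − Σₖ₌₁^8 k²
= 144·145·289/6 − 8·9·17/6
= 1005720 − 204 = 1005516

Σk² = 1005516


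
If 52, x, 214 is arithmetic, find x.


AM = (52 + 214)/2 = 266/2 = 133

AM = 133


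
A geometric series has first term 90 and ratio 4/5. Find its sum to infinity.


S∞ = a₁/(1-r) = 90/(1 - 4/5)
= 90/(1/5)
= 450

S∞ = 450


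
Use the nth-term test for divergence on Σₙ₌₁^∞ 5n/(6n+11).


lim(n→∞) 5n/(6n+11) = 5/6 = 5/6  (divide numerator and denominator by n)
lim aₙ = 5/6 ≠ 0 → series DIVERGES

Diverges (lim aₙ = 5/6 ≠ 0)


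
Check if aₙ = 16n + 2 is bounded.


aₙ = 16n + 2 → as n→∞, aₙ→∞
No finite upper bound exists
The sequence is UNBOUNDED

Unbounded (aₙ → ∞ as n → ∞)


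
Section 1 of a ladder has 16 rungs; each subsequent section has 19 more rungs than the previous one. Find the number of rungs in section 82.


aₙ = a₁ + (n-1)d
= 16 + (82-1)×19
= 16 + 1539
= 1555

a_82 = 1555


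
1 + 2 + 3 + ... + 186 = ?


n(n+1)/2 = 186×187/2 = 34782/2 = 17391

Σk = 17391


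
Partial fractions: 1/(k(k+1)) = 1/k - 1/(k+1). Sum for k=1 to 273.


1/(k(k+1)) = 1/k - 1/(k+1) (partial fractions)
Telescoping: Σ = 1 - 1/274 = 273/274

Sum = 273/274


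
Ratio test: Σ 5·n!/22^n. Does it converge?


aₙ = 5·n!/22^n
a_{n+1}/aₙ = (n+1)!/22^(n+1) × 22^n/n!  (constant 5 cancels)
= (n+1)/22
L = lim(n→∞) (n+1)/22 = ∞
L > 1 → series DIVERGES

Diverges (ratio test: L = ∞ > 1)


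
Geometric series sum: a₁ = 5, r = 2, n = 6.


Sₙ = 5×(2^6 - 1)/(2 - 1)
= 5×(64 - 1)/1
= 5×63/1
= 315

S_6 = 315


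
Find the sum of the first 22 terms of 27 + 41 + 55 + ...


aₙ = 27 + (22-1)×14 = 321
Sₙ = n(a₁+aₙ)/2 = 22×(27+321)/2
= 22×348/2 = 3828

S_22 = 3828


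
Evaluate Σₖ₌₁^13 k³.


n(n+1)/2 = 13×14/2 = 91
Σk³ = 91² = 8281

Σk³ = 8281


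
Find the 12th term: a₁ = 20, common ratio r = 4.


aₙ = a₁·r^(n-1)
= 20×4^11
= 20×4194304
= 83886080

a_12 = 83886080


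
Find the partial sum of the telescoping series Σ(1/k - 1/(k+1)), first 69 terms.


Telescoping: adjacent terms cancel.
= 1/1 - 1/70
= 1 - 1/70 = 69/70

Sum = 69/70


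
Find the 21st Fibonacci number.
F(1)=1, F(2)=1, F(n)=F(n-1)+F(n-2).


Fibonacci sequence: 1, 1, 2, 3, 5, 8, 13, 21, 34, 55, 89, ...
F(21) = 10946

F(21) = 10946


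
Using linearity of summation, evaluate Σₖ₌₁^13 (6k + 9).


Σ(6k+9) = 6·Σk + 9·n
= 6·91 + 9·13
= 546 + 117 = 663

Σ = 663


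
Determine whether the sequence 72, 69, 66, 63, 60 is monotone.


Differences: -3, -3, -3, -3
All differences < 0 → strictly DECREASING

Monotonically decreasing


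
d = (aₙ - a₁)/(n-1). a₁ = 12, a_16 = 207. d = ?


d = (aₙ - a₁)/(n-1)
= (207 - 12)/(16-1)
= 195/15 = 13

d = 13


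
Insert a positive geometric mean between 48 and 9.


GM = √(48×9) = √432 = 20.7846

GM = 20.7846


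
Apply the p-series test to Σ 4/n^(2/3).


p-series test: Σ c/n^p converges if p > 1, diverges if p ≤ 1 (constant c > 0 doesn't affect convergence).
p = 2/3
2/3 ≤ 1 → DIVERGES

Diverges (p = 2/3 ≤ 1)


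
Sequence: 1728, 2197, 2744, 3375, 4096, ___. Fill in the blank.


Pattern: perfect cubes: n³
Terms: 1728, 2197, 2744, 3375, 4096
Next term = 4913

Next term = 4913


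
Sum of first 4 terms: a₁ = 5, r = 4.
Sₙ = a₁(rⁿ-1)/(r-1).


Sₙ = 5×(4^4 - 1)/(4 - 1)
= 5×(256 - 1)/3
= 5×255/3
= 425

S_4 = 425


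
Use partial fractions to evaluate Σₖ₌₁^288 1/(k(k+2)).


1/(k(k+2)) = (1/2)·(1/k - 1/(k+2)) (partial fractions)
Telescoping: Σ = (1/2)·(1 + 1/2 - 1/289 - 1/290) = 31284/41905

Sum = 31284/41905


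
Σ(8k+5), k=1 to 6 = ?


Σ(8k+5) = 8·Σk + 5·n
= 8·21 + 5·6
= 168 + 30 = 198

Σ = 198


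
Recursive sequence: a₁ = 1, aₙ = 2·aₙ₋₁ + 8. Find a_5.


Computing step by step:
a_1 = 1
a_2 = 10
a_3 = 28
a_4 = 64
a_5 = 136


a_5 = 136


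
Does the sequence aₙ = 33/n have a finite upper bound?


a₁ = 33, a₂ = 33/2, a₃ = 33/3, ...
0 < aₙ ≤ 33 for all n ≥ 1
Lower bound: 0, Upper bound: 33
The sequence IS bounded

Bounded (0 < aₙ ≤ 33)


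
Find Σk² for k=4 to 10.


Σₖ₌4^10 k² = Σₖ₌₁^10 k² − Σₖ₌₁^3 k²
= 10·11·21/6 − 3·4·7/6
= 385 − 14 = 371

Σk² = 371


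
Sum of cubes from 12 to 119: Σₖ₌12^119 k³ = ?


Σₖ₌12^119 k³ = [119·120/2]² − [11·12/2]²
= 50979600 − 4356 = 50975244

Σk³ = 50975244


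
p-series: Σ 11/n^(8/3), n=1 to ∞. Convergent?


p-series test: Σ c/n^p converges if p > 1, diverges if p ≤ 1 (constant c > 0 doesn't affect convergence).
p = 8/3
8/3 > 1 → CONVERGES

Converges (p = 8/3 > 1)


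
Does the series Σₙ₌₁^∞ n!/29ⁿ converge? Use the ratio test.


aₙ = n!/29^n
a_{n+1}/aₙ = (n+1)!/29^(n+1) × 29^n/n!
= (n+1)/29
L = lim(n→∞) (n+1)/29 = ∞
L > 1 → series DIVERGES

Diverges (ratio test: L = ∞ > 1)


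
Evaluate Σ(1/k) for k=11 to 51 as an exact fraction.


Σₖ₌11^51 1/k = 1/11 + 1/12 + 1/13 + ... + 1/51
= 4927000185167372152739/3099044504245996706400
≈ 1.5898

Sum = 4927000185167372152739/3099044504245996706400 ≈ 1.5898


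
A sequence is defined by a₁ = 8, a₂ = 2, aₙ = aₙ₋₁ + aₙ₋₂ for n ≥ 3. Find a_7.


Computing iteratively: 8, 2, 10, 12, 22, 34, 56
a_7 = 56

a_7 = 56


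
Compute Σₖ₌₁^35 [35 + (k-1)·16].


aₙ = 35 + (35-1)×16 = 579
Sₙ = n(a₁+aₙ)/2 = 35×(35+579)/2
= 35×614/2 = 10745

S_35 = 10745


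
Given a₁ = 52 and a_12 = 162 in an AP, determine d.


d = (aₙ - a₁)/(n-1)
= (162 - 52)/(12-1)
= 110/11 = 10

d = 10


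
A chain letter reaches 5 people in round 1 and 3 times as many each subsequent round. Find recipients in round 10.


aₙ = a₁·r^(n-1)
= 5×3^9
= 5×19683
= 98415

a_10 = 98415


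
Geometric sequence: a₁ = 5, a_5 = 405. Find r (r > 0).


r^(n-1) = aₙ/a₁
r^4 = 405/5 = 81
r = 81^(1/4)
= ±3; taking r > 0 gives r = 3

r = 3


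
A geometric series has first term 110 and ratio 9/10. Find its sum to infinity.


S∞ = a₁/(1-r) = 110/(1 - 9/10)
= 110/(1/10)
= 1100

S∞ = 1100


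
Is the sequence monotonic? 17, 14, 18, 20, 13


Differences: -3, 4, 2, -7
Difference at position 2 is +4 (> 0) but position 1 is -3 (< 0) — sequence both rises and falls
→ NOT monotonic

Not monotonic


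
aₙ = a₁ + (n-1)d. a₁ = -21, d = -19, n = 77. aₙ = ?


aₙ = a₁ + (n-1)d
= -21 + (77-1)×-19
= -21 - 1444
= -1465

a_77 = -1465


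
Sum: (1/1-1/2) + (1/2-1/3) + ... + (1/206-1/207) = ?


Telescoping: adjacent terms cancel.
= 1/1 - 1/207
= 1 - 1/207 = 206/207

Sum = 206/207


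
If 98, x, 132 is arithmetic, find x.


AM = (98 + 132)/2 = 230/2 = 115

AM = 115


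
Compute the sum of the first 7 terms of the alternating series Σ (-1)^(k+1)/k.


S = 1 - 1/2 + 1/3 - 1/4 + 1/5 - 1/6 + 1/7
= 0.7595
(Full series converges to +ln(2) ≈ +0.6931)

S_7 = 0.7595


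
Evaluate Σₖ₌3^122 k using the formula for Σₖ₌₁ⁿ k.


Σₖ₌3^122 k = Σₖ₌₁^122 k − Σₖ₌₁^2 k
= 122·123/2 − 2·3/2
= 7503 − 3 = 7500

Σk = 7500
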